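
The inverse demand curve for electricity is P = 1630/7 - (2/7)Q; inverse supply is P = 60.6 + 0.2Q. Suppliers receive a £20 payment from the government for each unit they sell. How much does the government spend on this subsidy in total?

Government cost = 134580/17

Pre-subsidy: 1630/7 - (2/7)Q = 60.6 + 0.2Q gives Q* = 6029/17 and P* = 2236/17.
With the subsidy, sellers receive Ps = Pb + 20 for each unit, where Pb is the price buyers pay.
On the curves, Pb = 1630/7 - (2/7)Q and Ps = 60.6 + 0.2Q; the wedge Ps − Pb = 20 gives 60.6 + 0.2Q − (1630/7 - (2/7)Q) = 20, so Q' = 6729/17.
Then Pb = 1630/7 − (2/7)·(6729/17) = 2036/17 and Ps = 60.6 + 0.2·(6729/17) = 2376/17.
Government outlay = subsidy × quantity = 20 × 6729/17 = 134580/17.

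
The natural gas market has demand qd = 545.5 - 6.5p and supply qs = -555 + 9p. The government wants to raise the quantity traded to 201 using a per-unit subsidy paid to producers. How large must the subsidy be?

Required subsidy s = 31 per unit

At q = 201, invert demand for the buyer price: pb = (545.5 − 201)/6.5 = 53; invert supply for the seller price: ps = (201 − (-555))/9 = 84.
The subsidy must fill the gap: s = ps − pb = 84 − 53 = 31.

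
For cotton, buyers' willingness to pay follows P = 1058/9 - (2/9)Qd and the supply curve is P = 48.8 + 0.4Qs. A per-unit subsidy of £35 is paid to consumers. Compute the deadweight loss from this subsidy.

Pre-subsidy: 1058/9 - (2/9)Q = 48.8 + 0.4Q gives Q* = 110.5 and P* = 93.
With the rebate, buyers effectively pay Pb = Ps − 35, where Ps is the price sellers receive.
On the curves, Pb = 1058/9 - (2/9)Q and Ps = 48.8 + 0.4Q; the wedge Ps − Pb = 35 gives 48.8 + 0.4Q − (1058/9 - (2/9)Q) = 35, so Q' = 166.75.
Then Pb = 1058/9 − (2/9)·166.75 = 80.5 and Ps = 48.8 + 0.4·166.75 = 115.5.
The subsidy expands output by 166.75 − 110.5 = 56.25 past the efficient level; on those units the gap between marginal cost and willingness to pay runs from 0 up to 35.
DWL = ½ × 35 × 56.25 = 984.375.

Deadweight loss = £984.375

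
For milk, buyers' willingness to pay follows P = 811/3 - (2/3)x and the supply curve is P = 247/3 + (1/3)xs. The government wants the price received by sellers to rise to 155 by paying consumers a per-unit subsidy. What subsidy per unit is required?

Required subsidy s = 30 per unit

At a seller price of 155, quantity supplied is -247 + 3·155 = 218.
Buyers absorb 218 only when they pay Pb = 811/3 − (2/3)·218 = 125.
s = Ps − Pb = 155 − 125 = 30.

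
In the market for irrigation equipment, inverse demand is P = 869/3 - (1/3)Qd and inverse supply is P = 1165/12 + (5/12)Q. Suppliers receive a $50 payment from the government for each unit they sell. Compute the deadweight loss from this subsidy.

Pre-subsidy: 869/3 - (1/3)Q = 1165/12 + (5/12)Q gives Q* = 2311/9 and P* = 5510/27.
With the subsidy, sellers receive Ps = Pb + 50 for each unit, where Pb is the price buyers pay.
On the curves, Pb = 869/3 - (1/3)Q and Ps = 1165/12 + (5/12)Q; the wedge Ps − Pb = 50 gives 1165/12 + (5/12)Q − (869/3 - (1/3)Q) = 50, so Q' = 2911/9.
Then Pb = 869/3 − (1/3)·(2911/9) = 4910/27 and Ps = 1165/12 + (5/12)·(2911/9) = 6260/27.
The subsidy expands output by 2911/9 − 2311/9 = 200/3 past the efficient level; on those units the gap between marginal cost and willingness to pay runs from 0 up to 50.
DWL = ½ × 50 × 200/3 = 5000/3.

Deadweight loss = 5000/3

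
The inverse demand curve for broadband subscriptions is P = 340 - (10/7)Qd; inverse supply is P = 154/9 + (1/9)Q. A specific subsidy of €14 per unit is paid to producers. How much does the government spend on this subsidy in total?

Pre-subsidy: 340 - (10/7)Q = 154/9 + (1/9)Q gives Q* = 20342/97 and P* = 3920/97.
With the subsidy, sellers receive Ps = Pb + 14 for each unit, where Pb is the price buyers pay.
On the curves, Pb = 340 - (10/7)Q and Ps = 154/9 + (1/9)Q; the wedge Ps − Pb = 14 gives 154/9 + (1/9)Q − (340 - (10/7)Q) = 14, so Q' = 21224/97.
Then Pb = 340 − (10/7)·(21224/97) = 2660/97 and Ps = 154/9 + (1/9)·(21224/97) = 4018/97.
Government outlay = subsidy × quantity = 14 × 21224/97 = 297136/97.

Government cost = 297136/97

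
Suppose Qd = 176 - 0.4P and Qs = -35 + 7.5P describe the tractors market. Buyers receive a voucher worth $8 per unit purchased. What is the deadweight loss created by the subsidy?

Pre-subsidy: 176 - 0.4P = -35 + 7.5P gives P* = 2110/79, Q* = 13060/79.
With the rebate, buyers effectively pay Pb = Ps − 8, where Ps is the price sellers receive.
Demand in terms of Ps becomes Qd = 176 − 0.4(Ps − 8) = 179.2 - 0.4Ps. Setting this equal to supply: 179.2 - 0.4Ps = -35 + 7.5Ps, so Ps = 2142/79.
Buyers pay Pb = 2142/79 − 8 = 1510/79; Q' = -35 + 7.5·(2142/79) = 13300/79.
The subsidy expands output by 13300/79 − 13060/79 = 240/79 past the efficient level; on those units the gap between marginal cost and willingness to pay runs from 0 up to 8.
DWL = ½ × 8 × 240/79 = 960/79.

Deadweight loss = 960/79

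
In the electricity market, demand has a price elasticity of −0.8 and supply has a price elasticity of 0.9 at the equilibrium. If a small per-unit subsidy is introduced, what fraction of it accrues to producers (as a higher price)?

Producer share = 8/17

For a small subsidy around the equilibrium, the benefit split depends on the relative slopes, which at a point are proportional to the elasticities.
Buyer share = εs/(εs + |εd|) = 0.9/(0.9 + 0.8) = 9/17; seller share = |εd|/(εs + |εd|) = 8/17.
So producers capture 8/17 of the subsidy.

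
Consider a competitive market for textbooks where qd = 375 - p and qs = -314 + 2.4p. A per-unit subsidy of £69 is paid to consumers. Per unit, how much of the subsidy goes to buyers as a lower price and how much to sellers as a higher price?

Buyers gain 828/17 per unit; sellers gain 345/17 per unit

Pre-subsidy: 375 - p = -314 + 2.4p gives p* = 3445/17, q* = 2930/17.
With the rebate, buyers effectively pay pb = ps − 69, where ps is the price sellers receive.
Demand in terms of ps becomes qd = 375 − 1(ps − 69) = 444 - ps. Setting this equal to supply: 444 - ps = -314 + 2.4ps, so ps = 3790/17.
Buyers pay pb = 3790/17 − 69 = 2617/17; q' = -314 + 2.4·(3790/17) = 3758/17.
Buyers' price falls by p* − pb = 3445/17 − 2617/17 = 828/17; sellers' price rises by ps − p* = 3790/17 − 3445/17 = 345/17.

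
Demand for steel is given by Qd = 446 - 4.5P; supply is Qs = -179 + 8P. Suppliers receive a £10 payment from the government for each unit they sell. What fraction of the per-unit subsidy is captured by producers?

Pre-subsidy: 446 - 4.5P = -179 + 8P gives P* = 50, Q* = 221.
With the subsidy, sellers receive Ps = Pb + 10 for each unit, where Pb is the price buyers pay.
Supply in terms of Pb becomes Qs = -179 + 8(Pb + 10) = -99 + 8Pb. Setting this equal to demand: 446 - 4.5Pb = -99 + 8Pb, so Pb = 43.6.
Sellers receive Ps = 43.6 + 10 = 53.6; Q' = 446 − 4.5·43.6 = 249.8.
Buyers' price falls by P* − Pb = 50 − 43.6 = 6.4; sellers' price rises by Ps − P* = 53.6 − 50 = 3.6.
So producers capture 3.6/10 = 0.36 of each unit of subsidy.

Producer share = 0.36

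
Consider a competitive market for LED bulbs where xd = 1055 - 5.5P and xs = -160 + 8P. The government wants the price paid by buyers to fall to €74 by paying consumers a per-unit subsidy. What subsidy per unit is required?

Required subsidy s = €27 per unit

At a buyer price of 74, quantity demanded is 1055 − 5.5·74 = 648.
Sellers supply 648 only when they receive Ps with -160 + 8·Ps = 648, i.e. Ps = 101.
s = Ps − Pb = 101 − 74 = 27.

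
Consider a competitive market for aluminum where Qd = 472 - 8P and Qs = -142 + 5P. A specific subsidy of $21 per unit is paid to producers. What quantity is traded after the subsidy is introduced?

Q' = 2064/13

Pre-subsidy: 472 - 8P = -142 + 5P gives P* = 614/13, Q* = 1224/13.
With the subsidy, sellers receive Ps = Pb + 21 for each unit, where Pb is the price buyers pay.
Supply in terms of Pb becomes Qs = -142 + 5(Pb + 21) = -37 + 5Pb. Setting this equal to demand: 472 - 8Pb = -37 + 5Pb, so Pb = 509/13.
Sellers receive Ps = 509/13 + 21 = 782/13; Q' = 472 − 8·(509/13) = 2064/13.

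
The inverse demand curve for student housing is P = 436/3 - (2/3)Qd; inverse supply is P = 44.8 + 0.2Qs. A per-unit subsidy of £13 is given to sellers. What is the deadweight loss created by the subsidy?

Pre-subsidy: 436/3 - (2/3)Q = 44.8 + 0.2Q gives Q* = 116 and P* = 68.
With the subsidy, sellers receive Ps = Pb + 13 for each unit, where Pb is the price buyers pay.
On the curves, Pb = 436/3 - (2/3)Q and Ps = 44.8 + 0.2Q; the wedge Ps − Pb = 13 gives 44.8 + 0.2Q − (436/3 - (2/3)Q) = 13, so Q' = 131.
Then Pb = 436/3 − (2/3)·131 = 58 and Ps = 44.8 + 0.2·131 = 71.
The subsidy expands output by 131 − 116 = 15 past the efficient level; on those units the gap between marginal cost and willingness to pay runs from 0 up to 13.
DWL = ½ × 13 × 15 = 97.5.

Deadweight loss = £97.5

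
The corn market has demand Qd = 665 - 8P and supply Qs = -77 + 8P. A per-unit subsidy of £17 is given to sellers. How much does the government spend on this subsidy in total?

Government cost = £6154

Pre-subsidy: 665 - 8P = -77 + 8P gives P* = 46.375, Q* = 294.
With the subsidy, sellers receive Ps = Pb + 17 for each unit, where Pb is the price buyers pay.
Supply in terms of Pb becomes Qs = -77 + 8(Pb + 17) = 59 + 8Pb. Setting this equal to demand: 665 - 8Pb = 59 + 8Pb, so Pb = 37.875.
Sellers receive Ps = 37.875 + 17 = 54.875; Q' = 665 − 8·37.875 = 362.
Government outlay = subsidy × quantity = 17 × 362 = 6154.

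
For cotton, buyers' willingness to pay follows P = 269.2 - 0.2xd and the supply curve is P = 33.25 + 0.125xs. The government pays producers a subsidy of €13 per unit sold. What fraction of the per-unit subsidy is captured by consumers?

Pre-subsidy: 269.2 - 0.2x = 33.25 + 0.125x gives x* = 726 and P* = 124.
With the subsidy, sellers receive Ps = Pb + 13 for each unit, where Pb is the price buyers pay.
On the curves, Pb = 269.2 - 0.2x and Ps = 33.25 + 0.125x; the wedge Ps − Pb = 13 gives 33.25 + 0.125x − (269.2 - 0.2x) = 13, so x' = 766.
Then Pb = 269.2 − 0.2·766 = 116 and Ps = 33.25 + 0.125·766 = 129.
Buyers' price falls by P* − Pb = 124 − 116 = 8; sellers' price rises by Ps − P* = 129 − 124 = 5.
So consumers capture 8/13 = 8/13 of each unit of subsidy.

Consumer share = 8/13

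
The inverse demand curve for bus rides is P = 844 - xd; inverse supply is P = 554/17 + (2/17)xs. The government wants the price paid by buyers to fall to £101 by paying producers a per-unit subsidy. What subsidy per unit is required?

Required subsidy s = £19 per unit

At a buyer price of 101, quantity demanded is 844 − 1·101 = 743.
Sellers supply 743 only when they receive Ps = 554/17 + (2/17)·743 = 120.
s = Ps − Pb = 120 − 101 = 19.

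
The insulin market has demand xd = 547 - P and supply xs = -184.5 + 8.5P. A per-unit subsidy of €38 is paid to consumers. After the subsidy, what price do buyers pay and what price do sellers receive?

Buyers pay €43; sellers receive €81

Pre-subsidy: 547 - P = -184.5 + 8.5P gives P* = 77, x* = 470.
With the rebate, buyers effectively pay Pb = Ps − 38, where Ps is the price sellers receive.
Demand in terms of Ps becomes xd = 547 − 1(Ps − 38) = 585 - Ps. Setting this equal to supply: 585 - Ps = -184.5 + 8.5Ps, so Ps = 81.
Buyers pay Pb = 81 − 38 = 43; x' = -184.5 + 8.5·81 = 504.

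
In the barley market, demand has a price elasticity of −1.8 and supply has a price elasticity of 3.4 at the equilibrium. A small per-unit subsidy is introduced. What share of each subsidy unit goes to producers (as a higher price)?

Producer share = 9/26

For a small subsidy around the equilibrium, the benefit split depends on the relative slopes, which at a point are proportional to the elasticities.
Buyer share = εs/(εs + |εd|) = 3.4/(3.4 + 1.8) = 17/26; seller share = |εd|/(εs + |εd|) = 9/26.
So producers capture 9/26 of the subsidy.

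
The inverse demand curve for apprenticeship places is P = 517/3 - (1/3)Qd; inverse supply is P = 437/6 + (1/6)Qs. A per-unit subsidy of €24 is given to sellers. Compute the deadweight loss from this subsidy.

Pre-subsidy: 517/3 - (1/3)Q = 437/6 + (1/6)Q gives Q* = 199 and P* = 106.
With the subsidy, sellers receive Ps = Pb + 24 for each unit, where Pb is the price buyers pay.
On the curves, Pb = 517/3 - (1/3)Q and Ps = 437/6 + (1/6)Q; the wedge Ps − Pb = 24 gives 437/6 + (1/6)Q − (517/3 - (1/3)Q) = 24, so Q' = 247.
Then Pb = 517/3 − (1/3)·247 = 90 and Ps = 437/6 + (1/6)·247 = 114.
The subsidy expands output by 247 − 199 = 48 past the efficient level; on those units the gap between marginal cost and willingness to pay runs from 0 up to 24.
DWL = ½ × 24 × 48 = 576.

Deadweight loss = €576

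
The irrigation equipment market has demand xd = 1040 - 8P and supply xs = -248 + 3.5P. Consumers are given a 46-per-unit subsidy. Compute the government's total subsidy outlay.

Government cost = 11776

Pre-subsidy: 1040 - 8P = -248 + 3.5P gives P* = 112, x* = 144.
With the rebate, buyers effectively pay Pb = Ps − 46, where Ps is the price sellers receive.
Demand in terms of Ps becomes xd = 1040 − 8(Ps − 46) = 1408 - 8Ps. Setting this equal to supply: 1408 - 8Ps = -248 + 3.5Ps, so Ps = 144.
Buyers pay Pb = 144 − 46 = 98; x' = -248 + 3.5·144 = 256.
Government outlay = subsidy × quantity = 46 × 256 = 11776.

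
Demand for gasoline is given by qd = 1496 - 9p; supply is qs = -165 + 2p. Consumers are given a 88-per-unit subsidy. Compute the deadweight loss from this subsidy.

Pre-subsidy: 1496 - 9p = -165 + 2p gives p* = 151, q* = 137.
With the rebate, buyers effectively pay pb = ps − 88, where ps is the price sellers receive.
Demand in terms of ps becomes qd = 1496 − 9(ps − 88) = 2288 - 9ps. Setting this equal to supply: 2288 - 9ps = -165 + 2ps, so ps = 223.
Buyers pay pb = 223 − 88 = 135; q' = -165 + 2·223 = 281.
The subsidy expands output by 281 − 137 = 144 past the efficient level; on those units the gap between marginal cost and willingness to pay runs from 0 up to 88.
DWL = ½ × 88 × 144 = 6336.

Deadweight loss = 6336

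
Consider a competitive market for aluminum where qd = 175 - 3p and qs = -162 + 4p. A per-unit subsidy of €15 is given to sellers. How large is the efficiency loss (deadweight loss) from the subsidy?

Deadweight loss = 1350/7

Pre-subsidy: 175 - 3p = -162 + 4p gives p* = 337/7, q* = 214/7.
With the subsidy, sellers receive ps = pb + 15 for each unit, where pb is the price buyers pay.
Supply in terms of pb becomes qs = -162 + 4(pb + 15) = -102 + 4pb. Setting this equal to demand: 175 - 3pb = -102 + 4pb, so pb = 277/7.
Sellers receive ps = 277/7 + 15 = 382/7; q' = 175 − 3·(277/7) = 394/7.
The subsidy expands output by 394/7 − 214/7 = 180/7 past the efficient level; on those units the gap between marginal cost and willingness to pay runs from 0 up to 15.
DWL = ½ × 15 × 180/7 = 1350/7.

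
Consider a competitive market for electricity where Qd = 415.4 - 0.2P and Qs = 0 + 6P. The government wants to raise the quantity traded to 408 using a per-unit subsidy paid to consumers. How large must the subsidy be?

Required subsidy s = 31 per unit

At Q = 408, invert demand for the buyer price: Pb = (415.4 − 408)/0.2 = 37; invert supply for the seller price: Ps = (408 − (0))/6 = 68.
The subsidy must fill the gap: s = Ps − Pb = 68 − 37 = 31.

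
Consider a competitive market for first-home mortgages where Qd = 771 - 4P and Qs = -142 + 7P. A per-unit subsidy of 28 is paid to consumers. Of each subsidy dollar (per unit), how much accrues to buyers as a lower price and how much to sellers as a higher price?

Pre-subsidy: 771 - 4P = -142 + 7P gives P* = 83, Q* = 439.
With the rebate, buyers effectively pay Pb = Ps − 28, where Ps is the price sellers receive.
Demand in terms of Ps becomes Qd = 771 − 4(Ps − 28) = 883 - 4Ps. Setting this equal to supply: 883 - 4Ps = -142 + 7Ps, so Ps = 1025/11.
Buyers pay Pb = 1025/11 − 28 = 717/11; Q' = -142 + 7·(1025/11) = 5613/11.
Buyers' price falls by P* − Pb = 83 − 717/11 = 196/11; sellers' price rises by Ps − P* = 1025/11 − 83 = 112/11.

Buyers gain 196/11 per unit; sellers gain 112/11 per unit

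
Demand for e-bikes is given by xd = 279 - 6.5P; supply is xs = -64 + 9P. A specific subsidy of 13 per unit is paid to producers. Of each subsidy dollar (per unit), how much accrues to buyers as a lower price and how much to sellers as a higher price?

Pre-subsidy: 279 - 6.5P = -64 + 9P gives P* = 686/31, x* = 4190/31.
With the subsidy, sellers receive Ps = Pb + 13 for each unit, where Pb is the price buyers pay.
Supply in terms of Pb becomes xs = -64 + 9(Pb + 13) = 53 + 9Pb. Setting this equal to demand: 279 - 6.5Pb = 53 + 9Pb, so Pb = 452/31.
Sellers receive Ps = 452/31 + 13 = 855/31; x' = 279 − 6.5·(452/31) = 5711/31.
Buyers' price falls by P* − Pb = 686/31 − 452/31 = 234/31; sellers' price rises by Ps − P* = 855/31 − 686/31 = 169/31.

Buyers gain 234/31 per unit; sellers gain 169/31 per unit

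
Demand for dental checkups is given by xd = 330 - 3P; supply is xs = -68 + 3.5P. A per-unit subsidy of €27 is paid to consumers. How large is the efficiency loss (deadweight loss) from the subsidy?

Pre-subsidy: 330 - 3P = -68 + 3.5P gives P* = 796/13, x* = 1902/13.
With the rebate, buyers effectively pay Pb = Ps − 27, where Ps is the price sellers receive.
Demand in terms of Ps becomes xd = 330 − 3(Ps − 27) = 411 - 3Ps. Setting this equal to supply: 411 - 3Ps = -68 + 3.5Ps, so Ps = 958/13.
Buyers pay Pb = 958/13 − 27 = 607/13; x' = -68 + 3.5·(958/13) = 2469/13.
The subsidy expands output by 2469/13 − 1902/13 = 567/13 past the efficient level; on those units the gap between marginal cost and willingness to pay runs from 0 up to 27.
DWL = ½ × 27 × 567/13 = 15309/26.

Deadweight loss = 15309/26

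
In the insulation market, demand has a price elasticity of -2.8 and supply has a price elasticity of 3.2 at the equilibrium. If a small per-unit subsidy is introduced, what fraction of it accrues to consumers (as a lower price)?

Consumer share = 8/15

For a small subsidy around the equilibrium, the benefit split depends on the relative slopes, which at a point are proportional to the elasticities.
Buyer share = εs/(εs + |εd|) = 3.2/(3.2 + 2.8) = 8/15; seller share = |εd|/(εs + |εd|) = 7/15.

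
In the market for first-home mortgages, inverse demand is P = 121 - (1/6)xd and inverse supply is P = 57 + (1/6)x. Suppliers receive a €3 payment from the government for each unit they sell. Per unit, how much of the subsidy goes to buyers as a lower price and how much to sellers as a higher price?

Pre-subsidy: 121 - (1/6)x = 57 + (1/6)x gives x* = 192 and P* = 89.
With the subsidy, sellers receive Ps = Pb + 3 for each unit, where Pb is the price buyers pay.
On the curves, Pb = 121 - (1/6)x and Ps = 57 + (1/6)x; the wedge Ps − Pb = 3 gives 57 + (1/6)x − (121 - (1/6)x) = 3, so x' = 201.
Then Pb = 121 − (1/6)·201 = 87.5 and Ps = 57 + (1/6)·201 = 90.5.
Buyers' price falls by P* − Pb = 89 − 87.5 = 1.5; sellers' price rises by Ps − P* = 90.5 − 89 = 1.5.

Buyers gain €1.5 per unit; sellers gain €1.5 per unit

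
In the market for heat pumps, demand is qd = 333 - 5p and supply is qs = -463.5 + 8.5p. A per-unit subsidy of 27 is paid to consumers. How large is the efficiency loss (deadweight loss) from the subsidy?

Deadweight loss = 1147.5

Pre-subsidy: 333 - 5p = -463.5 + 8.5p gives p* = 59, q* = 38.
With the rebate, buyers effectively pay pb = ps − 27, where ps is the price sellers receive.
Demand in terms of ps becomes qd = 333 − 5(ps − 27) = 468 - 5ps. Setting this equal to supply: 468 - 5ps = -463.5 + 8.5ps, so ps = 69.
Buyers pay pb = 69 − 27 = 42; q' = -463.5 + 8.5·69 = 123.
The subsidy expands output by 123 − 38 = 85 past the efficient level; on those units the gap between marginal cost and willingness to pay runs from 0 up to 27.
DWL = ½ × 27 × 85 = 1147.5.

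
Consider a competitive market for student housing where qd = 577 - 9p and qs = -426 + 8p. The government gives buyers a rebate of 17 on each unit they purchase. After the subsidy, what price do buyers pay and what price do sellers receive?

Pre-subsidy: 577 - 9p = -426 + 8p gives p* = 59, q* = 46.
With the rebate, buyers effectively pay pb = ps − 17, where ps is the price sellers receive.
Demand in terms of ps becomes qd = 577 − 9(ps − 17) = 730 - 9ps. Setting this equal to supply: 730 - 9ps = -426 + 8ps, so ps = 68.
Buyers pay pb = 68 − 17 = 51; q' = -426 + 8·68 = 118.

Buyers pay 51; sellers receive 68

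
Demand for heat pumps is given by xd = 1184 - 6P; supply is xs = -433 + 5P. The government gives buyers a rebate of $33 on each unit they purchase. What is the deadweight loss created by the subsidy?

Deadweight loss = $1485

Pre-subsidy: 1184 - 6P = -433 + 5P gives P* = 147, x* = 302.
With the rebate, buyers effectively pay Pb = Ps − 33, where Ps is the price sellers receive.
Demand in terms of Ps becomes xd = 1184 − 6(Ps − 33) = 1382 - 6Ps. Setting this equal to supply: 1382 - 6Ps = -433 + 5Ps, so Ps = 165.
Buyers pay Pb = 165 − 33 = 132; x' = -433 + 5·165 = 392.
The subsidy expands output by 392 − 302 = 90 past the efficient level; on those units the gap between marginal cost and willingness to pay runs from 0 up to 33.
DWL = ½ × 33 × 90 = 1485.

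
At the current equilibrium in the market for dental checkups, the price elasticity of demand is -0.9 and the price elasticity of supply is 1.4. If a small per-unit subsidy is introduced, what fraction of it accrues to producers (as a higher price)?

For a small subsidy around the equilibrium, the benefit split depends on the relative slopes, which at a point are proportional to the elasticities.
Buyer share = εs/(εs + |εd|) = 1.4/(1.4 + 0.9) = 14/23; seller share = |εd|/(εs + |εd|) = 9/23.
So producers capture 9/23 of the subsidy.

Producer share = 9/23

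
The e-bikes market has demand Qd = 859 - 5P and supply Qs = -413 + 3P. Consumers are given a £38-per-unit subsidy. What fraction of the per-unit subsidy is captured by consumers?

Consumer share = 0.375

Pre-subsidy: 859 - 5P = -413 + 3P gives P* = 159, Q* = 64.
With the rebate, buyers effectively pay Pb = Ps − 38, where Ps is the price sellers receive.
Demand in terms of Ps becomes Qd = 859 − 5(Ps − 38) = 1049 - 5Ps. Setting this equal to supply: 1049 - 5Ps = -413 + 3Ps, so Ps = 182.75.
Buyers pay Pb = 182.75 − 38 = 144.75; Q' = -413 + 3·182.75 = 135.25.
Buyers' price falls by P* − Pb = 159 − 144.75 = 14.25; sellers' price rises by Ps − P* = 182.75 − 159 = 23.75.
So consumers capture 14.25/38 = 0.375 of each unit of subsidy.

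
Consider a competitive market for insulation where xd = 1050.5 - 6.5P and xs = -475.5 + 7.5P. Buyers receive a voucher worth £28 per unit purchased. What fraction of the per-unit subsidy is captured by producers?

Pre-subsidy: 1050.5 - 6.5P = -475.5 + 7.5P gives P* = 109, x* = 342.
With the rebate, buyers effectively pay Pb = Ps − 28, where Ps is the price sellers receive.
Demand in terms of Ps becomes xd = 1050.5 − 6.5(Ps − 28) = 1232.5 - 6.5Ps. Setting this equal to supply: 1232.5 - 6.5Ps = -475.5 + 7.5Ps, so Ps = 122.
Buyers pay Pb = 122 − 28 = 94; x' = -475.5 + 7.5·122 = 439.5.
Buyers' price falls by P* − Pb = 109 − 94 = 15; sellers' price rises by Ps − P* = 122 − 109 = 13.
So producers capture 13/28 = 13/28 of each unit of subsidy.

Producer share = 13/28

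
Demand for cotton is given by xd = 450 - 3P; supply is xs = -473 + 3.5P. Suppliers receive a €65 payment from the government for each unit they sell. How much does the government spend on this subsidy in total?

Pre-subsidy: 450 - 3P = -473 + 3.5P gives P* = 142, x* = 24.
With the subsidy, sellers receive Ps = Pb + 65 for each unit, where Pb is the price buyers pay.
Supply in terms of Pb becomes xs = -473 + 3.5(Pb + 65) = -245.5 + 3.5Pb. Setting this equal to demand: 450 - 3Pb = -245.5 + 3.5Pb, so Pb = 107.
Sellers receive Ps = 107 + 65 = 172; x' = 450 − 3·107 = 129.
Government outlay = subsidy × quantity = 65 × 129 = 8385.

Government cost = €8385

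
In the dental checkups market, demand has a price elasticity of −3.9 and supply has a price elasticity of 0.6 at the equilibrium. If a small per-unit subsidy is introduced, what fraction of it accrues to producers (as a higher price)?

Producer share = 13/15

For a small subsidy around the equilibrium, the benefit split depends on the relative slopes, which at a point are proportional to the elasticities.
Buyer share = εs/(εs + |εd|) = 0.6/(0.6 + 3.9) = 2/15; seller share = |εd|/(εs + |εd|) = 13/15.
So producers capture 13/15 of the subsidy.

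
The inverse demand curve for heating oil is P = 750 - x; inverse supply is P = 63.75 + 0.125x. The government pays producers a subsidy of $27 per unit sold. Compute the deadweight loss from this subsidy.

Pre-subsidy: 750 - x = 63.75 + 0.125x gives x* = 610 and P* = 140.
With the subsidy, sellers receive Ps = Pb + 27 for each unit, where Pb is the price buyers pay.
On the curves, Pb = 750 - x and Ps = 63.75 + 0.125x; the wedge Ps − Pb = 27 gives 63.75 + 0.125x − (750 - x) = 27, so x' = 634.
Then Pb = 750 − 1·634 = 116 and Ps = 63.75 + 0.125·634 = 143.
The subsidy expands output by 634 − 610 = 24 past the efficient level; on those units the gap between marginal cost and willingness to pay runs from 0 up to 27.
DWL = ½ × 27 × 24 = 324.

Deadweight loss = $324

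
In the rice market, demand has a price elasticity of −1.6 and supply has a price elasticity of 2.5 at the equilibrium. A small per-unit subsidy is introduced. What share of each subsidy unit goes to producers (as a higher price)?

For a small subsidy around the equilibrium, the benefit split depends on the relative slopes, which at a point are proportional to the elasticities.
Buyer share = εs/(εs + |εd|) = 2.5/(2.5 + 1.6) = 25/41; seller share = |εd|/(εs + |εd|) = 16/41.
So producers capture 16/41 of the subsidy.

Producer share = 16/41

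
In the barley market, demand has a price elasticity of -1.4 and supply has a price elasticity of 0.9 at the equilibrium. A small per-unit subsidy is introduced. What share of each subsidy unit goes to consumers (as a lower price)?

For a small subsidy around the equilibrium, the benefit split depends on the relative slopes, which at a point are proportional to the elasticities.
Buyer share = εs/(εs + |εd|) = 0.9/(0.9 + 1.4) = 9/23; seller share = |εd|/(εs + |εd|) = 14/23.

Consumer share = 9/23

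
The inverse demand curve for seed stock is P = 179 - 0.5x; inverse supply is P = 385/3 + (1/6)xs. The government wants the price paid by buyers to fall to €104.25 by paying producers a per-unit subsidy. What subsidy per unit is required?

Required subsidy s = €49 per unit

At a buyer price of 104.25, quantity demanded is 358 − 2·104.25 = 149.5.
Sellers supply 149.5 only when they receive Ps = 385/3 + (1/6)·149.5 = 153.25.
s = Ps − Pb = 153.25 − 104.25 = 49.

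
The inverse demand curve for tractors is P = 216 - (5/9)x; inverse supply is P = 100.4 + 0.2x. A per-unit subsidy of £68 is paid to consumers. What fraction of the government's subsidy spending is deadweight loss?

DWL / government spending = 5/27

Pre-subsidy: 216 - (5/9)x = 100.4 + 0.2x gives x* = 153 and P* = 131.
With the rebate, buyers effectively pay Pb = Ps − 68, where Ps is the price sellers receive.
On the curves, Pb = 216 - (5/9)x and Ps = 100.4 + 0.2x; the wedge Ps − Pb = 68 gives 100.4 + 0.2x − (216 - (5/9)x) = 68, so x' = 243.
Then Pb = 216 − (5/9)·243 = 81 and Ps = 100.4 + 0.2·243 = 149.
ΔCS = ½(153 + 243)(131 − 81) = 9900; ΔPS = ½(153 + 243)(149 − 131) = 3564.
Government spending = 68 × 243 = 16524.
DWL = ½ × 68 × (243 − 153) = 3060; fraction = 3060 / 16524 = 5/27.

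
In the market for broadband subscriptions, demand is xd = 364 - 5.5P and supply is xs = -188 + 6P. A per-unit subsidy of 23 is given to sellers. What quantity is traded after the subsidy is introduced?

x' = 166

Pre-subsidy: 364 - 5.5P = -188 + 6P gives P* = 48, x* = 100.
With the subsidy, sellers receive Ps = Pb + 23 for each unit, where Pb is the price buyers pay.
Supply in terms of Pb becomes xs = -188 + 6(Pb + 23) = -50 + 6Pb. Setting this equal to demand: 364 - 5.5Pb = -50 + 6Pb, so Pb = 36.
Sellers receive Ps = 36 + 23 = 59; x' = 364 − 5.5·36 = 166.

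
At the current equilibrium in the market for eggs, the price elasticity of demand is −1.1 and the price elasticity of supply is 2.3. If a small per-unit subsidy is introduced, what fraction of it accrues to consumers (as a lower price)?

For a small subsidy around the equilibrium, the benefit split depends on the relative slopes, which at a point are proportional to the elasticities.
Buyer share = εs/(εs + |εd|) = 2.3/(2.3 + 1.1) = 23/34; seller share = |εd|/(εs + |εd|) = 11/34.

Consumer share = 23/34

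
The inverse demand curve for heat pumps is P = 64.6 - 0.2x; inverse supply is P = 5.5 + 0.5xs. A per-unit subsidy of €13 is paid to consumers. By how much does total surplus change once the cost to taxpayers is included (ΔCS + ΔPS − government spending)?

Pre-subsidy: 64.6 - 0.2x = 5.5 + 0.5x gives x* = 591/7 and P* = 334/7.
With the rebate, buyers effectively pay Pb = Ps − 13, where Ps is the price sellers receive.
On the curves, Pb = 64.6 - 0.2x and Ps = 5.5 + 0.5x; the wedge Ps − Pb = 13 gives 5.5 + 0.5x − (64.6 - 0.2x) = 13, so x' = 103.
Then Pb = 64.6 − 0.2·103 = 44 and Ps = 5.5 + 0.5·103 = 57.
ΔCS = ½(591/7 + 103)(334/7 − 44) = 17056/49; ΔPS = ½(591/7 + 103)(57 − 334/7) = 42640/49.
Government spending = 13 × 103 = 1339.
Net change = 17056/49 + 42640/49 − 1339 = -845/7. The loss equals the DWL triangle ½·13·130/7.

Net change in total surplus = -845/7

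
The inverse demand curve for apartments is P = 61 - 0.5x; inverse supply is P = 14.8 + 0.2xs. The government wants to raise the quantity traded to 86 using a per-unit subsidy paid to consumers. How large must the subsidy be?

At x = 86, from the demand curve buyers pay Pb = 61 − 0.5·86 = 18; from the supply curve sellers need Ps = 14.8 + 0.2·86 = 32.
The subsidy must fill the gap: s = Ps − Pb = 32 − 18 = 14.

Required subsidy s = 14 per unit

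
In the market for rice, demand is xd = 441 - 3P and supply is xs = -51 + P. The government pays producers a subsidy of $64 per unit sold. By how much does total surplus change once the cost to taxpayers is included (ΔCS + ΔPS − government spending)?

Net change in total surplus = -$1536

Pre-subsidy: 441 - 3P = -51 + P gives P* = 123, x* = 72.
With the subsidy, sellers receive Ps = Pb + 64 for each unit, where Pb is the price buyers pay.
Supply in terms of Pb becomes xs = -51 + 1(Pb + 64) = 13 + Pb. Setting this equal to demand: 441 - 3Pb = 13 + Pb, so Pb = 107.
Sellers receive Ps = 107 + 64 = 171; x' = 441 − 3·107 = 120.
ΔCS = ½(72 + 120)(123 − 107) = 1536; ΔPS = ½(72 + 120)(171 − 123) = 4608.
Government spending = 64 × 120 = 7680.
Net change = 1536 + 4608 − 7680 = -1536. The loss equals the DWL triangle ½·64·48.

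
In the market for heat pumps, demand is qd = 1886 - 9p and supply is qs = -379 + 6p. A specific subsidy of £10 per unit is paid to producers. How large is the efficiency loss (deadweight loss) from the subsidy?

Deadweight loss = £180

Pre-subsidy: 1886 - 9p = -379 + 6p gives p* = 151, q* = 527.
With the subsidy, sellers receive ps = pb + 10 for each unit, where pb is the price buyers pay.
Supply in terms of pb becomes qs = -379 + 6(pb + 10) = -319 + 6pb. Setting this equal to demand: 1886 - 9pb = -319 + 6pb, so pb = 147.
Sellers receive ps = 147 + 10 = 157; q' = 1886 − 9·147 = 563.
The subsidy expands output by 563 − 527 = 36 past the efficient level; on those units the gap between marginal cost and willingness to pay runs from 0 up to 10.
DWL = ½ × 10 × 36 = 180.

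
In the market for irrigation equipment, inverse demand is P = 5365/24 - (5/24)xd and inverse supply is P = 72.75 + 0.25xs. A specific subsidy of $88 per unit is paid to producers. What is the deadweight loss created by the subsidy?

Deadweight loss = $8448

Pre-subsidy: 5365/24 - (5/24)x = 72.75 + 0.25x gives x* = 329 and P* = 155.
With the subsidy, sellers receive Ps = Pb + 88 for each unit, where Pb is the price buyers pay.
On the curves, Pb = 5365/24 - (5/24)x and Ps = 72.75 + 0.25x; the wedge Ps − Pb = 88 gives 72.75 + 0.25x − (5365/24 - (5/24)x) = 88, so x' = 521.
Then Pb = 5365/24 − (5/24)·521 = 115 and Ps = 72.75 + 0.25·521 = 203.
The subsidy expands output by 521 − 329 = 192 past the efficient level; on those units the gap between marginal cost and willingness to pay runs from 0 up to 88.
DWL = ½ × 88 × 192 = 8448.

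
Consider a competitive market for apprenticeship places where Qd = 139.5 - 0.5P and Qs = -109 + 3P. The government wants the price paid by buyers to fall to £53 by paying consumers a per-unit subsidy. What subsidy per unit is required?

Required subsidy s = £21 per unit

At a buyer price of 53, quantity demanded is 139.5 − 0.5·53 = 113.
Sellers supply 113 only when they receive Ps with -109 + 3·Ps = 113, i.e. Ps = 74.
s = Ps − Pb = 74 − 53 = 21.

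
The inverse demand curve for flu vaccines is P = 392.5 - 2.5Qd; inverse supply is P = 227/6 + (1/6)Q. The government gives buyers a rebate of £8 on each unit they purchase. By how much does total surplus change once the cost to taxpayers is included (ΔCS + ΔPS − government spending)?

Pre-subsidy: 392.5 - 2.5Q = 227/6 + (1/6)Q gives Q* = 133 and P* = 60.
With the rebate, buyers effectively pay Pb = Ps − 8, where Ps is the price sellers receive.
On the curves, Pb = 392.5 - 2.5Q and Ps = 227/6 + (1/6)Q; the wedge Ps − Pb = 8 gives 227/6 + (1/6)Q − (392.5 - 2.5Q) = 8, so Q' = 136.
Then Pb = 392.5 − 2.5·136 = 52.5 and Ps = 227/6 + (1/6)·136 = 60.5.
ΔCS = ½(133 + 136)(60 − 52.5) = 1008.75; ΔPS = ½(133 + 136)(60.5 − 60) = 67.25.
Government spending = 8 × 136 = 1088.
Net change = 1008.75 + 67.25 − 1088 = -12. The loss equals the DWL triangle ½·8·3.

Net change in total surplus = -£12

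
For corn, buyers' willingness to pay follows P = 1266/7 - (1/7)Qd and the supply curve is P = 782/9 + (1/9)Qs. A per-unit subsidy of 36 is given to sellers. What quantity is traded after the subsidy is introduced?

Pre-subsidy: 1266/7 - (1/7)Q = 782/9 + (1/9)Q gives Q* = 370 and P* = 128.
With the subsidy, sellers receive Ps = Pb + 36 for each unit, where Pb is the price buyers pay.
On the curves, Pb = 1266/7 - (1/7)Q and Ps = 782/9 + (1/9)Q; the wedge Ps − Pb = 36 gives 782/9 + (1/9)Q − (1266/7 - (1/7)Q) = 36, so Q' = 511.75.
Then Pb = 1266/7 − (1/7)·511.75 = 107.75 and Ps = 782/9 + (1/9)·511.75 = 143.75.

Q' = 511.75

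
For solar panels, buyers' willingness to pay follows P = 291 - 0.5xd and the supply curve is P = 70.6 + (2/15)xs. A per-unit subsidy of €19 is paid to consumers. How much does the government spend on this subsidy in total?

Government cost = €7182

Pre-subsidy: 291 - 0.5x = 70.6 + (2/15)x gives x* = 348 and P* = 117.
With the rebate, buyers effectively pay Pb = Ps − 19, where Ps is the price sellers receive.
On the curves, Pb = 291 - 0.5x and Ps = 70.6 + (2/15)x; the wedge Ps − Pb = 19 gives 70.6 + (2/15)x − (291 - 0.5x) = 19, so x' = 378.
Then Pb = 291 − 0.5·378 = 102 and Ps = 70.6 + (2/15)·378 = 121.
Government outlay = subsidy × quantity = 19 × 378 = 7182.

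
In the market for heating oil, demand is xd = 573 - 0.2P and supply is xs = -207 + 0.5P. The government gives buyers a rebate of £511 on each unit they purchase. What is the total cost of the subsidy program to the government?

Government cost = £216226

Pre-subsidy: 573 - 0.2P = -207 + 0.5P gives P* = 7800/7, x* = 2451/7.
With the rebate, buyers effectively pay Pb = Ps − 511, where Ps is the price sellers receive.
Demand in terms of Ps becomes xd = 573 − 0.2(Ps − 511) = 675.2 - 0.2Ps. Setting this equal to supply: 675.2 - 0.2Ps = -207 + 0.5Ps, so Ps = 8822/7.
Buyers pay Pb = 8822/7 − 511 = 5245/7; x' = -207 + 0.5·(8822/7) = 2962/7.
Government outlay = subsidy × quantity = 511 × 2962/7 = 216226.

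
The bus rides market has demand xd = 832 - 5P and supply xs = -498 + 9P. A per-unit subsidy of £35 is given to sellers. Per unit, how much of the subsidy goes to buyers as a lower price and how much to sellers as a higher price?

Buyers gain £22.5 per unit; sellers gain £12.5 per unit

Pre-subsidy: 832 - 5P = -498 + 9P gives P* = 95, x* = 357.
With the subsidy, sellers receive Ps = Pb + 35 for each unit, where Pb is the price buyers pay.
Supply in terms of Pb becomes xs = -498 + 9(Pb + 35) = -183 + 9Pb. Setting this equal to demand: 832 - 5Pb = -183 + 9Pb, so Pb = 72.5.
Sellers receive Ps = 72.5 + 35 = 107.5; x' = 832 − 5·72.5 = 469.5.
Buyers' price falls by P* − Pb = 95 − 72.5 = 22.5; sellers' price rises by Ps − P* = 107.5 − 95 = 12.5.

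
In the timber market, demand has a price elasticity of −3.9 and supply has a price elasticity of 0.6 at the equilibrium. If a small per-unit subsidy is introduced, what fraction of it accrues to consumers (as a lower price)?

For a small subsidy around the equilibrium, the benefit split depends on the relative slopes, which at a point are proportional to the elasticities.
Buyer share = εs/(εs + |εd|) = 0.6/(0.6 + 3.9) = 2/15; seller share = |εd|/(εs + |εd|) = 13/15.

Consumer share = 2/15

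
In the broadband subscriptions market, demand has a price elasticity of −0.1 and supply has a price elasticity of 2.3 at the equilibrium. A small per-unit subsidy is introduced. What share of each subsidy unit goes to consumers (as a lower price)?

For a small subsidy around the equilibrium, the benefit split depends on the relative slopes, which at a point are proportional to the elasticities.
Buyer share = εs/(εs + |εd|) = 2.3/(2.3 + 0.1) = 23/24; seller share = |εd|/(εs + |εd|) = 1/24.

Consumer share = 23/24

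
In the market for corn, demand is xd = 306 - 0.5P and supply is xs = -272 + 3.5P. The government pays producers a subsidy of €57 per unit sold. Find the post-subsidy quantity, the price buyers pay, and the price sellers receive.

Pre-subsidy: 306 - 0.5P = -272 + 3.5P gives P* = 144.5, x* = 233.75.
With the subsidy, sellers receive Ps = Pb + 57 for each unit, where Pb is the price buyers pay.
Supply in terms of Pb becomes xs = -272 + 3.5(Pb + 57) = -72.5 + 3.5Pb. Setting this equal to demand: 306 - 0.5Pb = -72.5 + 3.5Pb, so Pb = 94.625.
Sellers receive Ps = 94.625 + 57 = 151.625; x' = 306 − 0.5·94.625 = 258.6875.

x' = 258.6875; buyers pay €94.625; sellers receive €151.625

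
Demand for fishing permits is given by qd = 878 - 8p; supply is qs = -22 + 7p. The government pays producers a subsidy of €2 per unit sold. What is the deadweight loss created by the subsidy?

Pre-subsidy: 878 - 8p = -22 + 7p gives p* = 60, q* = 398.
With the subsidy, sellers receive ps = pb + 2 for each unit, where pb is the price buyers pay.
Supply in terms of pb becomes qs = -22 + 7(pb + 2) = -8 + 7pb. Setting this equal to demand: 878 - 8pb = -8 + 7pb, so pb = 886/15.
Sellers receive ps = 886/15 + 2 = 916/15; q' = 878 − 8·(886/15) = 6082/15.
The subsidy expands output by 6082/15 − 398 = 112/15 past the efficient level; on those units the gap between marginal cost and willingness to pay runs from 0 up to 2.
DWL = ½ × 2 × 112/15 = 112/15.

Deadweight loss = 112/15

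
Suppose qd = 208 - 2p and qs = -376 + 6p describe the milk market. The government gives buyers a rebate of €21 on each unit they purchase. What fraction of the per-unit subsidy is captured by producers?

Producer share = 0.25

Pre-subsidy: 208 - 2p = -376 + 6p gives p* = 73, q* = 62.
With the rebate, buyers effectively pay pb = ps − 21, where ps is the price sellers receive.
Demand in terms of ps becomes qd = 208 − 2(ps − 21) = 250 - 2ps. Setting this equal to supply: 250 - 2ps = -376 + 6ps, so ps = 78.25.
Buyers pay pb = 78.25 − 21 = 57.25; q' = -376 + 6·78.25 = 93.5.
Buyers' price falls by p* − pb = 73 − 57.25 = 15.75; sellers' price rises by ps − p* = 78.25 − 73 = 5.25.
So producers capture 5.25/21 = 0.25 of each unit of subsidy.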